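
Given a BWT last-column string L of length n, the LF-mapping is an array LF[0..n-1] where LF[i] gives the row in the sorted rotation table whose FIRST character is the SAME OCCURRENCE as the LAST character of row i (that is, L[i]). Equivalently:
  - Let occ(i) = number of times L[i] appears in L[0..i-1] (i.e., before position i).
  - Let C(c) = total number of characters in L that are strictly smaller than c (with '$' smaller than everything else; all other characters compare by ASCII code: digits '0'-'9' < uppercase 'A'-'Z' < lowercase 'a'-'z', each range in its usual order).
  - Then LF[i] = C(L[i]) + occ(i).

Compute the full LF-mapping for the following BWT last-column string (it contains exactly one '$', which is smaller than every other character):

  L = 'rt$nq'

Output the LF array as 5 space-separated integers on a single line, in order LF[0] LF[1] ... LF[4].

Char counts: '$':1, 'n':1, 'q':1, 'r':1, 't':1
C (first-col start): C('$')=0, C('n')=1, C('q')=2, C('r')=3, C('t')=4
L[0]='r': occ=0, LF[0]=C('r')+0=3+0=3
L[1]='t': occ=0, LF[1]=C('t')+0=4+0=4
L[2]='$': occ=0, LF[2]=C('$')+0=0+0=0
L[3]='n': occ=0, LF[3]=C('n')+0=1+0=1
L[4]='q': occ=0, LF[4]=C('q')+0=2+0=2

Answer: 3 4 0 1 2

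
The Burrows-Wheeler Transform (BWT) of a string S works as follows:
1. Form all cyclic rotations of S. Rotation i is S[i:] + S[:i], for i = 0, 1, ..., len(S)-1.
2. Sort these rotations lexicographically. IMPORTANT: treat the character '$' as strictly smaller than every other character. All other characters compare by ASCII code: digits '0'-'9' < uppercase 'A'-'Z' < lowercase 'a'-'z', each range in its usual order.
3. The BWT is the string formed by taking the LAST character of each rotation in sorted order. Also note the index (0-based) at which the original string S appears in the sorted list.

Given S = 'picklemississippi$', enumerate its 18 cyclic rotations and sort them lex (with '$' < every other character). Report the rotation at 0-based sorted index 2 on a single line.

All 18 rotations (rotation i = S[i:]+S[:i]):
  rot[0] = picklemississippi$
  rot[1] = icklemississippi$p
  rot[2] = cklemississippi$pi
  rot[3] = klemississippi$pic
  rot[4] = lemississippi$pick
  rot[5] = emississippi$pickl
  rot[6] = mississippi$pickle
  rot[7] = ississippi$picklem
  rot[8] = ssissippi$picklemi
  rot[9] = sissippi$picklemis
  rot[10] = issippi$picklemiss
  rot[11] = ssippi$picklemissi
  rot[12] = sippi$picklemissis
  rot[13] = ippi$picklemississ
  rot[14] = ppi$picklemississi
  rot[15] = pi$picklemississip
  rot[16] = i$picklemississipp
  rot[17] = $picklemississippi
Sorted (with $ < everything):
  sorted[0] = $picklemississippi
  sorted[1] = cklemississippi$pi
  sorted[2] = emississippi$pickl
  sorted[3] = i$picklemississipp
  sorted[4] = icklemississippi$p
  sorted[5] = ippi$picklemississ
  sorted[6] = issippi$picklemiss
  sorted[7] = ississippi$picklem
  sorted[8] = klemississippi$pic
  sorted[9] = lemississippi$pick
  sorted[10] = mississippi$pickle
  sorted[11] = pi$picklemississip
  sorted[12] = picklemississippi$
  sorted[13] = ppi$picklemississi
  sorted[14] = sippi$picklemissis
  sorted[15] = sissippi$picklemis
  sorted[16] = ssippi$picklemissi
  sorted[17] = ssissippi$picklemi
sorted[2] = emississippi$pickl

Answer: emississippi$pickl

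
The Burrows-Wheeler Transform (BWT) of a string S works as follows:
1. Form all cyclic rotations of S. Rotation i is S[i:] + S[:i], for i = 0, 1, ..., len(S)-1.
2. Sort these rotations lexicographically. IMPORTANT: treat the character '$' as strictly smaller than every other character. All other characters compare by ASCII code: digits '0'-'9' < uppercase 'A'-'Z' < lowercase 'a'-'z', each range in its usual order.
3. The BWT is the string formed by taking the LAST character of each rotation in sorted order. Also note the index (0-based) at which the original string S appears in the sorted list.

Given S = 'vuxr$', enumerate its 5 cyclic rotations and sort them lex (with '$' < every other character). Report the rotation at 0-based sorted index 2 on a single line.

Answer: uxr$v

Derivation:
All 5 rotations (rotation i = S[i:]+S[:i]):
  rot[0] = vuxr$
  rot[1] = uxr$v
  rot[2] = xr$vu
  rot[3] = r$vux
  rot[4] = $vuxr
Sorted (with $ < everything):
  sorted[0] = $vuxr
  sorted[1] = r$vux
  sorted[2] = uxr$v
  sorted[3] = vuxr$
  sorted[4] = xr$vu
sorted[2] = uxr$v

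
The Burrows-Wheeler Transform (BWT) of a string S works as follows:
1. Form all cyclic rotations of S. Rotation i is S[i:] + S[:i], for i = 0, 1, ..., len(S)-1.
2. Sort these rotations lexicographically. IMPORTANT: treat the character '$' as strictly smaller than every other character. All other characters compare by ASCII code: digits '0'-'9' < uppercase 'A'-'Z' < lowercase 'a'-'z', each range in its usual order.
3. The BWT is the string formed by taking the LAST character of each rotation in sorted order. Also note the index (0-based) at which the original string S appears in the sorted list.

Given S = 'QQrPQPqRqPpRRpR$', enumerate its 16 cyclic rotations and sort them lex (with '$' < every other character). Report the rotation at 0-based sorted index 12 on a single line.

Answer: pRRpR$QQrPQPqRqP

Derivation:
All 16 rotations (rotation i = S[i:]+S[:i]):
  rot[0] = QQrPQPqRqPpRRpR$
  rot[1] = QrPQPqRqPpRRpR$Q
  rot[2] = rPQPqRqPpRRpR$QQ
  rot[3] = PQPqRqPpRRpR$QQr
  rot[4] = QPqRqPpRRpR$QQrP
  rot[5] = PqRqPpRRpR$QQrPQ
  rot[6] = qRqPpRRpR$QQrPQP
  rot[7] = RqPpRRpR$QQrPQPq
  rot[8] = qPpRRpR$QQrPQPqR
  rot[9] = PpRRpR$QQrPQPqRq
  rot[10] = pRRpR$QQrPQPqRqP
  rot[11] = RRpR$QQrPQPqRqPp
  rot[12] = RpR$QQrPQPqRqPpR
  rot[13] = pR$QQrPQPqRqPpRR
  rot[14] = R$QQrPQPqRqPpRRp
  rot[15] = $QQrPQPqRqPpRRpR
Sorted (with $ < everything):
  sorted[0] = $QQrPQPqRqPpRRpR
  sorted[1] = PQPqRqPpRRpR$QQr
  sorted[2] = PpRRpR$QQrPQPqRq
  sorted[3] = PqRqPpRRpR$QQrPQ
  sorted[4] = QPqRqPpRRpR$QQrP
  sorted[5] = QQrPQPqRqPpRRpR$
  sorted[6] = QrPQPqRqPpRRpR$Q
  sorted[7] = R$QQrPQPqRqPpRRp
  sorted[8] = RRpR$QQrPQPqRqPp
  sorted[9] = RpR$QQrPQPqRqPpR
  sorted[10] = RqPpRRpR$QQrPQPq
  sorted[11] = pR$QQrPQPqRqPpRR
  sorted[12] = pRRpR$QQrPQPqRqP
  sorted[13] = qPpRRpR$QQrPQPqR
  sorted[14] = qRqPpRRpR$QQrPQP
  sorted[15] = rPQPqRqPpRRpR$QQ
sorted[12] = pRRpR$QQrPQPqRqP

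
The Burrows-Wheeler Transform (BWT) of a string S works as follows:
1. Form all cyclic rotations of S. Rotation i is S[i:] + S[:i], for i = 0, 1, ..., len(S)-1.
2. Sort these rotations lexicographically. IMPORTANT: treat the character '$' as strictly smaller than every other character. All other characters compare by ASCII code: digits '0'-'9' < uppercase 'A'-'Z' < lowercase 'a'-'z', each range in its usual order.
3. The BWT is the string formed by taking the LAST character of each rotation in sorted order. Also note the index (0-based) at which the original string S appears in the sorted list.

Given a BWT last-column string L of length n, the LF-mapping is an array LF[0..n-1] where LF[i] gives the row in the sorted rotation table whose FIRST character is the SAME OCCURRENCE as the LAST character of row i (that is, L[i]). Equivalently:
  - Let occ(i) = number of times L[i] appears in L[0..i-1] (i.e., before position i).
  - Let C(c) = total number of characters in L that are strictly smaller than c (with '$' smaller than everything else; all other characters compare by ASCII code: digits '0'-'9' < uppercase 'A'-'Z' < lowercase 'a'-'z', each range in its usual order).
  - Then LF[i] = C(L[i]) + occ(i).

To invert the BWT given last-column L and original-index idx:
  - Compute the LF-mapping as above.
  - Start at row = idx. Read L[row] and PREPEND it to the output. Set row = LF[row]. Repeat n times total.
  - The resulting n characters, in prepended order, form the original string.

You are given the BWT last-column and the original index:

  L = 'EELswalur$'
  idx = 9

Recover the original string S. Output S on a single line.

LF mapping: 1 2 3 7 9 4 5 8 6 0
Walk LF starting at row 9, prepending L[row]:
  step 1: row=9, L[9]='$', prepend. Next row=LF[9]=0
  step 2: row=0, L[0]='E', prepend. Next row=LF[0]=1
  step 3: row=1, L[1]='E', prepend. Next row=LF[1]=2
  step 4: row=2, L[2]='L', prepend. Next row=LF[2]=3
  step 5: row=3, L[3]='s', prepend. Next row=LF[3]=7
  step 6: row=7, L[7]='u', prepend. Next row=LF[7]=8
  step 7: row=8, L[8]='r', prepend. Next row=LF[8]=6
  step 8: row=6, L[6]='l', prepend. Next row=LF[6]=5
  step 9: row=5, L[5]='a', prepend. Next row=LF[5]=4
  step 10: row=4, L[4]='w', prepend. Next row=LF[4]=9
Reversed output: walrusLEE$

Answer: walrusLEE$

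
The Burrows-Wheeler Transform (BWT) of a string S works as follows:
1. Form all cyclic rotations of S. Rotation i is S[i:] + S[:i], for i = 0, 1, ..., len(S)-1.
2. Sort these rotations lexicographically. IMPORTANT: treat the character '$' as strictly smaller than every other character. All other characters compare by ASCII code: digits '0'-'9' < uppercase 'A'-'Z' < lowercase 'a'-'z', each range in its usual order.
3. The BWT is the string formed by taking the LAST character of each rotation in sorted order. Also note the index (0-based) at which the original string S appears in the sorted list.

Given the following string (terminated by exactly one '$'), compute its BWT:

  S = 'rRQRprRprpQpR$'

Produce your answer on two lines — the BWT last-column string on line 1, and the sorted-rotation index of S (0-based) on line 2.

All 14 rotations (rotation i = S[i:]+S[:i]):
  rot[0] = rRQRprRprpQpR$
  rot[1] = RQRprRprpQpR$r
  rot[2] = QRprRprpQpR$rR
  rot[3] = RprRprpQpR$rRQ
  rot[4] = prRprpQpR$rRQR
  rot[5] = rRprpQpR$rRQRp
  rot[6] = RprpQpR$rRQRpr
  rot[7] = prpQpR$rRQRprR
  rot[8] = rpQpR$rRQRprRp
  rot[9] = pQpR$rRQRprRpr
  rot[10] = QpR$rRQRprRprp
  rot[11] = pR$rRQRprRprpQ
  rot[12] = R$rRQRprRprpQp
  rot[13] = $rRQRprRprpQpR
Sorted (with $ < everything):
  sorted[0] = $rRQRprRprpQpR  (last char: 'R')
  sorted[1] = QRprRprpQpR$rR  (last char: 'R')
  sorted[2] = QpR$rRQRprRprp  (last char: 'p')
  sorted[3] = R$rRQRprRprpQp  (last char: 'p')
  sorted[4] = RQRprRprpQpR$r  (last char: 'r')
  sorted[5] = RprRprpQpR$rRQ  (last char: 'Q')
  sorted[6] = RprpQpR$rRQRpr  (last char: 'r')
  sorted[7] = pQpR$rRQRprRpr  (last char: 'r')
  sorted[8] = pR$rRQRprRprpQ  (last char: 'Q')
  sorted[9] = prRprpQpR$rRQR  (last char: 'R')
  sorted[10] = prpQpR$rRQRprR  (last char: 'R')
  sorted[11] = rRQRprRprpQpR$  (last char: '$')
  sorted[12] = rRprpQpR$rRQRp  (last char: 'p')
  sorted[13] = rpQpR$rRQRprRp  (last char: 'p')
Last column: RRpprQrrQRR$pp
Original string S is at sorted index 11

Answer: RRpprQrrQRR$pp
11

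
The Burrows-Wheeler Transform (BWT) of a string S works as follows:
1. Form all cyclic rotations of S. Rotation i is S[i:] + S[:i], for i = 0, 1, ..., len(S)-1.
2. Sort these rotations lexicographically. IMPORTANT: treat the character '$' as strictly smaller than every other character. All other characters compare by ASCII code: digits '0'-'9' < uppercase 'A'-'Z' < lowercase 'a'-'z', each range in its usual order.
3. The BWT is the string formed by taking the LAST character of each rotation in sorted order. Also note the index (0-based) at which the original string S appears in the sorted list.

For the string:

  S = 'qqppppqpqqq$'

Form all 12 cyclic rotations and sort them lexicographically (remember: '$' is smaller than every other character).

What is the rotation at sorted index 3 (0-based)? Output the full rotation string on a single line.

Answer: ppqpqqq$qqpp

Derivation:
All 12 rotations (rotation i = S[i:]+S[:i]):
  rot[0] = qqppppqpqqq$
  rot[1] = qppppqpqqq$q
  rot[2] = ppppqpqqq$qq
  rot[3] = pppqpqqq$qqp
  rot[4] = ppqpqqq$qqpp
  rot[5] = pqpqqq$qqppp
  rot[6] = qpqqq$qqpppp
  rot[7] = pqqq$qqppppq
  rot[8] = qqq$qqppppqp
  rot[9] = qq$qqppppqpq
  rot[10] = q$qqppppqpqq
  rot[11] = $qqppppqpqqq
Sorted (with $ < everything):
  sorted[0] = $qqppppqpqqq
  sorted[1] = ppppqpqqq$qq
  sorted[2] = pppqpqqq$qqp
  sorted[3] = ppqpqqq$qqpp
  sorted[4] = pqpqqq$qqppp
  sorted[5] = pqqq$qqppppq
  sorted[6] = q$qqppppqpqq
  sorted[7] = qppppqpqqq$q
  sorted[8] = qpqqq$qqpppp
  sorted[9] = qq$qqppppqpq
  sorted[10] = qqppppqpqqq$
  sorted[11] = qqq$qqppppqp
sorted[3] = ppqpqqq$qqpp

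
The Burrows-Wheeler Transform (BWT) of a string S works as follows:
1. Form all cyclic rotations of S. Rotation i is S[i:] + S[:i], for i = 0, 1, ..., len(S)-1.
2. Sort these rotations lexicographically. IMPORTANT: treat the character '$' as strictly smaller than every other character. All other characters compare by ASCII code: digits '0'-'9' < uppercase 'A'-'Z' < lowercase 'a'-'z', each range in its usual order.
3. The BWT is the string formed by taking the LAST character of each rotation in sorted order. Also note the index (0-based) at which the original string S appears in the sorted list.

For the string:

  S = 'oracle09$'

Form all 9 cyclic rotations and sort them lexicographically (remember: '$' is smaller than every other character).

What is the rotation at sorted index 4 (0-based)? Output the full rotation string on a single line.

All 9 rotations (rotation i = S[i:]+S[:i]):
  rot[0] = oracle09$
  rot[1] = racle09$o
  rot[2] = acle09$or
  rot[3] = cle09$ora
  rot[4] = le09$orac
  rot[5] = e09$oracl
  rot[6] = 09$oracle
  rot[7] = 9$oracle0
  rot[8] = $oracle09
Sorted (with $ < everything):
  sorted[0] = $oracle09
  sorted[1] = 09$oracle
  sorted[2] = 9$oracle0
  sorted[3] = acle09$or
  sorted[4] = cle09$ora
  sorted[5] = e09$oracl
  sorted[6] = le09$orac
  sorted[7] = oracle09$
  sorted[8] = racle09$o
sorted[4] = cle09$ora

Answer: cle09$ora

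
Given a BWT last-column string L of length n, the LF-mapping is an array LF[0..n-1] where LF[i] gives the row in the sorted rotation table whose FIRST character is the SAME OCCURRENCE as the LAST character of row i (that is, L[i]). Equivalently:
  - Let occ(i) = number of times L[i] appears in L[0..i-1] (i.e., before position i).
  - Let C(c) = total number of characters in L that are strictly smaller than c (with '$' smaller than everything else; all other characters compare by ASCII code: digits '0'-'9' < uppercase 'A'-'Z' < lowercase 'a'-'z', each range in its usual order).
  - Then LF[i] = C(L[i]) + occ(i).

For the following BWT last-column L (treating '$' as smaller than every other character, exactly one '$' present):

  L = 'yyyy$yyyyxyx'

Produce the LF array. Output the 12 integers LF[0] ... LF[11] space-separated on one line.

Answer: 3 4 5 6 0 7 8 9 10 1 11 2

Derivation:
Char counts: '$':1, 'x':2, 'y':9
C (first-col start): C('$')=0, C('x')=1, C('y')=3
L[0]='y': occ=0, LF[0]=C('y')+0=3+0=3
L[1]='y': occ=1, LF[1]=C('y')+1=3+1=4
L[2]='y': occ=2, LF[2]=C('y')+2=3+2=5
L[3]='y': occ=3, LF[3]=C('y')+3=3+3=6
L[4]='$': occ=0, LF[4]=C('$')+0=0+0=0
L[5]='y': occ=4, LF[5]=C('y')+4=3+4=7
L[6]='y': occ=5, LF[6]=C('y')+5=3+5=8
L[7]='y': occ=6, LF[7]=C('y')+6=3+6=9
L[8]='y': occ=7, LF[8]=C('y')+7=3+7=10
L[9]='x': occ=0, LF[9]=C('x')+0=1+0=1
L[10]='y': occ=8, LF[10]=C('y')+8=3+8=11
L[11]='x': occ=1, LF[11]=C('x')+1=1+1=2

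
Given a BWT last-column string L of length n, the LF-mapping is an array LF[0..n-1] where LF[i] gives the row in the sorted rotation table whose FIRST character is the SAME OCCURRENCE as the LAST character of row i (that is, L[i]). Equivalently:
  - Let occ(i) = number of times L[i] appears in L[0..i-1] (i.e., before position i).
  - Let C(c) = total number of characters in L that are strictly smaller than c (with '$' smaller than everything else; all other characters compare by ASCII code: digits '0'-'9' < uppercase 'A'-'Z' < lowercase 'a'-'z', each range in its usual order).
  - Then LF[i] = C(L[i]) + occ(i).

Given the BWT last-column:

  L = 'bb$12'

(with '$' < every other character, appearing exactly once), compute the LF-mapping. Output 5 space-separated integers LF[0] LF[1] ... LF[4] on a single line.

Answer: 3 4 0 1 2

Derivation:
Char counts: '$':1, '1':1, '2':1, 'b':2
C (first-col start): C('$')=0, C('1')=1, C('2')=2, C('b')=3
L[0]='b': occ=0, LF[0]=C('b')+0=3+0=3
L[1]='b': occ=1, LF[1]=C('b')+1=3+1=4
L[2]='$': occ=0, LF[2]=C('$')+0=0+0=0
L[3]='1': occ=0, LF[3]=C('1')+0=1+0=1
L[4]='2': occ=0, LF[4]=C('2')+0=2+0=2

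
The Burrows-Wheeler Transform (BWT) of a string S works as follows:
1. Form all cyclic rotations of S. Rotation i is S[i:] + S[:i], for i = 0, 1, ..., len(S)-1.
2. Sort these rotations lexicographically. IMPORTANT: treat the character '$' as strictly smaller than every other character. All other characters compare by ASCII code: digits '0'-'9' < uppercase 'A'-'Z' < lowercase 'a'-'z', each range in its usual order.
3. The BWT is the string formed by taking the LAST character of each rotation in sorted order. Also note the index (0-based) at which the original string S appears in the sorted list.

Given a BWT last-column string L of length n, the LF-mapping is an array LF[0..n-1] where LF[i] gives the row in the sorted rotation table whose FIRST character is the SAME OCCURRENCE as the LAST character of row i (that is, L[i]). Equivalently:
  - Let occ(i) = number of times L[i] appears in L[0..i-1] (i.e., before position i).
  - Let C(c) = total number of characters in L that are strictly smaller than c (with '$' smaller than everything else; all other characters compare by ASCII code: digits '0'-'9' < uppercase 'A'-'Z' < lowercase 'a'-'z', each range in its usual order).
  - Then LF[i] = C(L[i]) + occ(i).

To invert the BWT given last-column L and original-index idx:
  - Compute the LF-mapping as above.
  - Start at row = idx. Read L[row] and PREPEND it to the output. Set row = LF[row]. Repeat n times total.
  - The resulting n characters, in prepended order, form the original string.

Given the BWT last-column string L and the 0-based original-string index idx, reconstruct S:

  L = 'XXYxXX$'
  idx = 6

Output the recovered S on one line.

LF mapping: 1 2 5 6 3 4 0
Walk LF starting at row 6, prepending L[row]:
  step 1: row=6, L[6]='$', prepend. Next row=LF[6]=0
  step 2: row=0, L[0]='X', prepend. Next row=LF[0]=1
  step 3: row=1, L[1]='X', prepend. Next row=LF[1]=2
  step 4: row=2, L[2]='Y', prepend. Next row=LF[2]=5
  step 5: row=5, L[5]='X', prepend. Next row=LF[5]=4
  step 6: row=4, L[4]='X', prepend. Next row=LF[4]=3
  step 7: row=3, L[3]='x', prepend. Next row=LF[3]=6
Reversed output: xXXYXX$

Answer: xXXYXX$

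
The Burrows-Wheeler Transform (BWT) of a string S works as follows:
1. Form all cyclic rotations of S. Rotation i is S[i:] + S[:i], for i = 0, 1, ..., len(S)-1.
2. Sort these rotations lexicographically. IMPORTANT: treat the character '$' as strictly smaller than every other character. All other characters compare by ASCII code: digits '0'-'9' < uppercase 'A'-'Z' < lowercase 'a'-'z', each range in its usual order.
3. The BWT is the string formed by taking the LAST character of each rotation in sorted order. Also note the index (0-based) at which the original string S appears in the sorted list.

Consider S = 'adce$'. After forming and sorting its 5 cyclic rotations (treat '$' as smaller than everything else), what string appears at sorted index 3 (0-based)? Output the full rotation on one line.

Answer: dce$a

Derivation:
All 5 rotations (rotation i = S[i:]+S[:i]):
  rot[0] = adce$
  rot[1] = dce$a
  rot[2] = ce$ad
  rot[3] = e$adc
  rot[4] = $adce
Sorted (with $ < everything):
  sorted[0] = $adce
  sorted[1] = adce$
  sorted[2] = ce$ad
  sorted[3] = dce$a
  sorted[4] = e$adc
sorted[3] = dce$a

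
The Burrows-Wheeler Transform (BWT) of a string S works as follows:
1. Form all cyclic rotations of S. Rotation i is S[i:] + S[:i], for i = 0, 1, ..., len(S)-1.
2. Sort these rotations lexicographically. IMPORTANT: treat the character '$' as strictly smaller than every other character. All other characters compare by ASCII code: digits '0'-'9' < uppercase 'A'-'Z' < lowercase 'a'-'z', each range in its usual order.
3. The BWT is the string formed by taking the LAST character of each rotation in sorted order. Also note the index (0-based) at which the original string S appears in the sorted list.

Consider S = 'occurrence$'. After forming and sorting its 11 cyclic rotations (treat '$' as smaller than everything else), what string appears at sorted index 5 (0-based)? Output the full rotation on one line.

Answer: ence$occurr

Derivation:
All 11 rotations (rotation i = S[i:]+S[:i]):
  rot[0] = occurrence$
  rot[1] = ccurrence$o
  rot[2] = currence$oc
  rot[3] = urrence$occ
  rot[4] = rrence$occu
  rot[5] = rence$occur
  rot[6] = ence$occurr
  rot[7] = nce$occurre
  rot[8] = ce$occurren
  rot[9] = e$occurrenc
  rot[10] = $occurrence
Sorted (with $ < everything):
  sorted[0] = $occurrence
  sorted[1] = ccurrence$o
  sorted[2] = ce$occurren
  sorted[3] = currence$oc
  sorted[4] = e$occurrenc
  sorted[5] = ence$occurr
  sorted[6] = nce$occurre
  sorted[7] = occurrence$
  sorted[8] = rence$occur
  sorted[9] = rrence$occu
  sorted[10] = urrence$occ
sorted[5] = ence$occurr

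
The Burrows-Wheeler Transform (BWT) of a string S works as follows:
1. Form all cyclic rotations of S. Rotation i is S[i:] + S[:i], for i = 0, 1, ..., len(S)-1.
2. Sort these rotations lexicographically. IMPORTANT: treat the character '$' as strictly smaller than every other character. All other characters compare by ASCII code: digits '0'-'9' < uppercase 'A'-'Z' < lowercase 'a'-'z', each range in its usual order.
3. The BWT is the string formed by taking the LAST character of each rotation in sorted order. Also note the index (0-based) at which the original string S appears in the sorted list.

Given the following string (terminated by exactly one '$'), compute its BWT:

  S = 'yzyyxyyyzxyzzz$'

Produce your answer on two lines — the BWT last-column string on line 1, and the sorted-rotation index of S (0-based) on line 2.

Answer: zyzyzxyy$xzyyzy
8

Derivation:
All 15 rotations (rotation i = S[i:]+S[:i]):
  rot[0] = yzyyxyyyzxyzzz$
  rot[1] = zyyxyyyzxyzzz$y
  rot[2] = yyxyyyzxyzzz$yz
  rot[3] = yxyyyzxyzzz$yzy
  rot[4] = xyyyzxyzzz$yzyy
  rot[5] = yyyzxyzzz$yzyyx
  rot[6] = yyzxyzzz$yzyyxy
  rot[7] = yzxyzzz$yzyyxyy
  rot[8] = zxyzzz$yzyyxyyy
  rot[9] = xyzzz$yzyyxyyyz
  rot[10] = yzzz$yzyyxyyyzx
  rot[11] = zzz$yzyyxyyyzxy
  rot[12] = zz$yzyyxyyyzxyz
  rot[13] = z$yzyyxyyyzxyzz
  rot[14] = $yzyyxyyyzxyzzz
Sorted (with $ < everything):
  sorted[0] = $yzyyxyyyzxyzzz  (last char: 'z')
  sorted[1] = xyyyzxyzzz$yzyy  (last char: 'y')
  sorted[2] = xyzzz$yzyyxyyyz  (last char: 'z')
  sorted[3] = yxyyyzxyzzz$yzy  (last char: 'y')
  sorted[4] = yyxyyyzxyzzz$yz  (last char: 'z')
  sorted[5] = yyyzxyzzz$yzyyx  (last char: 'x')
  sorted[6] = yyzxyzzz$yzyyxy  (last char: 'y')
  sorted[7] = yzxyzzz$yzyyxyy  (last char: 'y')
  sorted[8] = yzyyxyyyzxyzzz$  (last char: '$')
  sorted[9] = yzzz$yzyyxyyyzx  (last char: 'x')
  sorted[10] = z$yzyyxyyyzxyzz  (last char: 'z')
  sorted[11] = zxyzzz$yzyyxyyy  (last char: 'y')
  sorted[12] = zyyxyyyzxyzzz$y  (last char: 'y')
  sorted[13] = zz$yzyyxyyyzxyz  (last char: 'z')
  sorted[14] = zzz$yzyyxyyyzxy  (last char: 'y')
Last column: zyzyzxyy$xzyyzy
Original string S is at sorted index 8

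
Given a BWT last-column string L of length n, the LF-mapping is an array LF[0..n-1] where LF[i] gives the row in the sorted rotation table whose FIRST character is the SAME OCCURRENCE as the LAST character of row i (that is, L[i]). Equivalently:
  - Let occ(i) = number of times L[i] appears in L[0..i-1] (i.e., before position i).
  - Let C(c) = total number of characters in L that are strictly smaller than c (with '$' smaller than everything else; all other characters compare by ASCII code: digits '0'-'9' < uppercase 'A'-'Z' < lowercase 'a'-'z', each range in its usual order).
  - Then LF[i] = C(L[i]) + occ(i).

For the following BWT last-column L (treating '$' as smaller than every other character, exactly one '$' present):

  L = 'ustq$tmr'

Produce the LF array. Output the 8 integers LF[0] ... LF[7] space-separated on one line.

Answer: 7 4 5 2 0 6 1 3

Derivation:
Char counts: '$':1, 'm':1, 'q':1, 'r':1, 's':1, 't':2, 'u':1
C (first-col start): C('$')=0, C('m')=1, C('q')=2, C('r')=3, C('s')=4, C('t')=5, C('u')=7
L[0]='u': occ=0, LF[0]=C('u')+0=7+0=7
L[1]='s': occ=0, LF[1]=C('s')+0=4+0=4
L[2]='t': occ=0, LF[2]=C('t')+0=5+0=5
L[3]='q': occ=0, LF[3]=C('q')+0=2+0=2
L[4]='$': occ=0, LF[4]=C('$')+0=0+0=0
L[5]='t': occ=1, LF[5]=C('t')+1=5+1=6
L[6]='m': occ=0, LF[6]=C('m')+0=1+0=1
L[7]='r': occ=0, LF[7]=C('r')+0=3+0=3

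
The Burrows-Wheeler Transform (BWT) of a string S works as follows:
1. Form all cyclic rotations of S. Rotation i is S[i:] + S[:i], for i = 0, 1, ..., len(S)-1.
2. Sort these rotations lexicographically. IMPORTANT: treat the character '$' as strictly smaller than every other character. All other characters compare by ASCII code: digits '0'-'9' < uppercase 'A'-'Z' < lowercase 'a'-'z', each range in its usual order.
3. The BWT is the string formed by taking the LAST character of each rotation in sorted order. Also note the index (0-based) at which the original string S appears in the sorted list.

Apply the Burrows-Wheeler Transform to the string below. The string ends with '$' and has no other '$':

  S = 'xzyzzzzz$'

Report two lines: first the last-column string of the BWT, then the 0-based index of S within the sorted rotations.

All 9 rotations (rotation i = S[i:]+S[:i]):
  rot[0] = xzyzzzzz$
  rot[1] = zyzzzzz$x
  rot[2] = yzzzzz$xz
  rot[3] = zzzzz$xzy
  rot[4] = zzzz$xzyz
  rot[5] = zzz$xzyzz
  rot[6] = zz$xzyzzz
  rot[7] = z$xzyzzzz
  rot[8] = $xzyzzzzz
Sorted (with $ < everything):
  sorted[0] = $xzyzzzzz  (last char: 'z')
  sorted[1] = xzyzzzzz$  (last char: '$')
  sorted[2] = yzzzzz$xz  (last char: 'z')
  sorted[3] = z$xzyzzzz  (last char: 'z')
  sorted[4] = zyzzzzz$x  (last char: 'x')
  sorted[5] = zz$xzyzzz  (last char: 'z')
  sorted[6] = zzz$xzyzz  (last char: 'z')
  sorted[7] = zzzz$xzyz  (last char: 'z')
  sorted[8] = zzzzz$xzy  (last char: 'y')
Last column: z$zzxzzzy
Original string S is at sorted index 1

Answer: z$zzxzzzy
1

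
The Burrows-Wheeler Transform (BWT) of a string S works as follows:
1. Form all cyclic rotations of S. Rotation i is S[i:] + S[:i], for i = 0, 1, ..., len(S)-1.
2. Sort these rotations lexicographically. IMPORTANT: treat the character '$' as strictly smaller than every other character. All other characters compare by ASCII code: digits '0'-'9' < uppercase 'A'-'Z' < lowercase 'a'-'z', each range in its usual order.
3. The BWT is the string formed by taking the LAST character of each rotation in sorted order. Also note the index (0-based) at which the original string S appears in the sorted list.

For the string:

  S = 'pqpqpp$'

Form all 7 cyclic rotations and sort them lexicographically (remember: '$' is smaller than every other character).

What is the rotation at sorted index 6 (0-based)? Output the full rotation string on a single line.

Answer: qpqpp$p

Derivation:
All 7 rotations (rotation i = S[i:]+S[:i]):
  rot[0] = pqpqpp$
  rot[1] = qpqpp$p
  rot[2] = pqpp$pq
  rot[3] = qpp$pqp
  rot[4] = pp$pqpq
  rot[5] = p$pqpqp
  rot[6] = $pqpqpp
Sorted (with $ < everything):
  sorted[0] = $pqpqpp
  sorted[1] = p$pqpqp
  sorted[2] = pp$pqpq
  sorted[3] = pqpp$pq
  sorted[4] = pqpqpp$
  sorted[5] = qpp$pqp
  sorted[6] = qpqpp$p
sorted[6] = qpqpp$p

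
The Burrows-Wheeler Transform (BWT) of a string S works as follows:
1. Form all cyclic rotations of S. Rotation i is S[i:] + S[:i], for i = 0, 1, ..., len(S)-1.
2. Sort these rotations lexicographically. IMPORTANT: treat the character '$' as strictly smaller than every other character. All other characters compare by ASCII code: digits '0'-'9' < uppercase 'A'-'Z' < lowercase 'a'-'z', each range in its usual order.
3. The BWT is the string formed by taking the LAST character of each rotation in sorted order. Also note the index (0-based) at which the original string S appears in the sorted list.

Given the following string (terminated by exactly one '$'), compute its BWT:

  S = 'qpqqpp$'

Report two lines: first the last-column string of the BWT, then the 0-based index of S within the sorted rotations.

All 7 rotations (rotation i = S[i:]+S[:i]):
  rot[0] = qpqqpp$
  rot[1] = pqqpp$q
  rot[2] = qqpp$qp
  rot[3] = qpp$qpq
  rot[4] = pp$qpqq
  rot[5] = p$qpqqp
  rot[6] = $qpqqpp
Sorted (with $ < everything):
  sorted[0] = $qpqqpp  (last char: 'p')
  sorted[1] = p$qpqqp  (last char: 'p')
  sorted[2] = pp$qpqq  (last char: 'q')
  sorted[3] = pqqpp$q  (last char: 'q')
  sorted[4] = qpp$qpq  (last char: 'q')
  sorted[5] = qpqqpp$  (last char: '$')
  sorted[6] = qqpp$qp  (last char: 'p')
Last column: ppqqq$p
Original string S is at sorted index 5

Answer: ppqqq$p
5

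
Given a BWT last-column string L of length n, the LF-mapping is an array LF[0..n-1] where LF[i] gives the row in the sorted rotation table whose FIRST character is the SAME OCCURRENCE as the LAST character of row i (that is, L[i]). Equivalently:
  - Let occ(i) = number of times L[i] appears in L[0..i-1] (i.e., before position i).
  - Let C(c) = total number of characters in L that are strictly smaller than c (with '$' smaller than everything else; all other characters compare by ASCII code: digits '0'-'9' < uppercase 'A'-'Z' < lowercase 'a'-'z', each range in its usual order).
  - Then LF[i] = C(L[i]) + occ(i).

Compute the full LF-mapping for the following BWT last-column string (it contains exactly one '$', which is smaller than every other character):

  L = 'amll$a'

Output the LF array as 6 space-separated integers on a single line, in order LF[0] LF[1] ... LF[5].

Answer: 1 5 3 4 0 2

Derivation:
Char counts: '$':1, 'a':2, 'l':2, 'm':1
C (first-col start): C('$')=0, C('a')=1, C('l')=3, C('m')=5
L[0]='a': occ=0, LF[0]=C('a')+0=1+0=1
L[1]='m': occ=0, LF[1]=C('m')+0=5+0=5
L[2]='l': occ=0, LF[2]=C('l')+0=3+0=3
L[3]='l': occ=1, LF[3]=C('l')+1=3+1=4
L[4]='$': occ=0, LF[4]=C('$')+0=0+0=0
L[5]='a': occ=1, LF[5]=C('a')+1=1+1=2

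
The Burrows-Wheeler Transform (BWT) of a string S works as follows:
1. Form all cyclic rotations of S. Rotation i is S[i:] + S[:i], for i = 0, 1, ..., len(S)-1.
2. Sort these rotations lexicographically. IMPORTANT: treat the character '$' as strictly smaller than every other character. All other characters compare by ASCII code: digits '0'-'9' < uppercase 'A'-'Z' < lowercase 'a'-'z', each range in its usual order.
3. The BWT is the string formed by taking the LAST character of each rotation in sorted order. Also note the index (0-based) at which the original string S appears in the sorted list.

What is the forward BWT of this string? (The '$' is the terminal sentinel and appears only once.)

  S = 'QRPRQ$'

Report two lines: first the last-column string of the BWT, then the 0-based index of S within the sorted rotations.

All 6 rotations (rotation i = S[i:]+S[:i]):
  rot[0] = QRPRQ$
  rot[1] = RPRQ$Q
  rot[2] = PRQ$QR
  rot[3] = RQ$QRP
  rot[4] = Q$QRPR
  rot[5] = $QRPRQ
Sorted (with $ < everything):
  sorted[0] = $QRPRQ  (last char: 'Q')
  sorted[1] = PRQ$QR  (last char: 'R')
  sorted[2] = Q$QRPR  (last char: 'R')
  sorted[3] = QRPRQ$  (last char: '$')
  sorted[4] = RPRQ$Q  (last char: 'Q')
  sorted[5] = RQ$QRP  (last char: 'P')
Last column: QRR$QP
Original string S is at sorted index 3

Answer: QRR$QP
3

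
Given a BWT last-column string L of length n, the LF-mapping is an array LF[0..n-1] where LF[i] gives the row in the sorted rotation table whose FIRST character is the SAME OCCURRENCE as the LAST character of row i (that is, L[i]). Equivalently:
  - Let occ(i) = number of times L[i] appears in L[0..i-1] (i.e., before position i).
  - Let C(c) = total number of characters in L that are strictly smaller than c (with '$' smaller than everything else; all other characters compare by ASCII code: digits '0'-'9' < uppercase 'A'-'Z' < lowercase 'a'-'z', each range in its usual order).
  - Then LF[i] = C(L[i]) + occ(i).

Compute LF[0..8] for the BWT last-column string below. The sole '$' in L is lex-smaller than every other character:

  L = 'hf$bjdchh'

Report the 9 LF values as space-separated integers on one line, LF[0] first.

Answer: 5 4 0 1 8 3 2 6 7

Derivation:
Char counts: '$':1, 'b':1, 'c':1, 'd':1, 'f':1, 'h':3, 'j':1
C (first-col start): C('$')=0, C('b')=1, C('c')=2, C('d')=3, C('f')=4, C('h')=5, C('j')=8
L[0]='h': occ=0, LF[0]=C('h')+0=5+0=5
L[1]='f': occ=0, LF[1]=C('f')+0=4+0=4
L[2]='$': occ=0, LF[2]=C('$')+0=0+0=0
L[3]='b': occ=0, LF[3]=C('b')+0=1+0=1
L[4]='j': occ=0, LF[4]=C('j')+0=8+0=8
L[5]='d': occ=0, LF[5]=C('d')+0=3+0=3
L[6]='c': occ=0, LF[6]=C('c')+0=2+0=2
L[7]='h': occ=1, LF[7]=C('h')+1=5+1=6
L[8]='h': occ=2, LF[8]=C('h')+2=5+2=7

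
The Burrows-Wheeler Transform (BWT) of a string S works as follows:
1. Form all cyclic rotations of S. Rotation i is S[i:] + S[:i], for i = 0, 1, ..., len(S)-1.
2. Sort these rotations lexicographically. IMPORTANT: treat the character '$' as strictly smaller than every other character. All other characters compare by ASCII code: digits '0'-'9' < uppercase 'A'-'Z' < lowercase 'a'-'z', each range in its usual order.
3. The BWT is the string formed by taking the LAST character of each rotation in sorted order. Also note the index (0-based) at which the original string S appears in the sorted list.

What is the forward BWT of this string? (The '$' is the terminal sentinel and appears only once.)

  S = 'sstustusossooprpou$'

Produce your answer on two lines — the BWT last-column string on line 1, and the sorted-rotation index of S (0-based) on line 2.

All 19 rotations (rotation i = S[i:]+S[:i]):
  rot[0] = sstustusossooprpou$
  rot[1] = stustusossooprpou$s
  rot[2] = tustusossooprpou$ss
  rot[3] = ustusossooprpou$sst
  rot[4] = stusossooprpou$sstu
  rot[5] = tusossooprpou$sstus
  rot[6] = usossooprpou$sstust
  rot[7] = sossooprpou$sstustu
  rot[8] = ossooprpou$sstustus
  rot[9] = ssooprpou$sstustuso
  rot[10] = sooprpou$sstustusos
  rot[11] = ooprpou$sstustusoss
  rot[12] = oprpou$sstustusosso
  rot[13] = prpou$sstustusossoo
  rot[14] = rpou$sstustusossoop
  rot[15] = pou$sstustusossoopr
  rot[16] = ou$sstustusossooprp
  rot[17] = u$sstustusossooprpo
  rot[18] = $sstustusossooprpou
Sorted (with $ < everything):
  sorted[0] = $sstustusossooprpou  (last char: 'u')
  sorted[1] = ooprpou$sstustusoss  (last char: 's')
  sorted[2] = oprpou$sstustusosso  (last char: 'o')
  sorted[3] = ossooprpou$sstustus  (last char: 's')
  sorted[4] = ou$sstustusossooprp  (last char: 'p')
  sorted[5] = pou$sstustusossoopr  (last char: 'r')
  sorted[6] = prpou$sstustusossoo  (last char: 'o')
  sorted[7] = rpou$sstustusossoop  (last char: 'p')
  sorted[8] = sooprpou$sstustusos  (last char: 's')
  sorted[9] = sossooprpou$sstustu  (last char: 'u')
  sorted[10] = ssooprpou$sstustuso  (last char: 'o')
  sorted[11] = sstustusossooprpou$  (last char: '$')
  sorted[12] = stusossooprpou$sstu  (last char: 'u')
  sorted[13] = stustusossooprpou$s  (last char: 's')
  sorted[14] = tusossooprpou$sstus  (last char: 's')
  sorted[15] = tustusossooprpou$ss  (last char: 's')
  sorted[16] = u$sstustusossooprpo  (last char: 'o')
  sorted[17] = usossooprpou$sstust  (last char: 't')
  sorted[18] = ustusossooprpou$sst  (last char: 't')
Last column: usospropsuo$usssott
Original string S is at sorted index 11

Answer: usospropsuo$usssott
11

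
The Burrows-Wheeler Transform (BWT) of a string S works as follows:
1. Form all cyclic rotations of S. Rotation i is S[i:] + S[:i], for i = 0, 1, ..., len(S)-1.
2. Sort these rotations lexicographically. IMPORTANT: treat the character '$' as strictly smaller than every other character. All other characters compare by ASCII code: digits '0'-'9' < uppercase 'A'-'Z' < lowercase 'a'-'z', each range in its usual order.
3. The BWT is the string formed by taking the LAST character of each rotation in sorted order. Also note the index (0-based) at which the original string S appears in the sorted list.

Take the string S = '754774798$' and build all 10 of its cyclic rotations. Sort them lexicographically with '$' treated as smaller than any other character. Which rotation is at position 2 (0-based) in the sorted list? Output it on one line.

Answer: 4798$75477

Derivation:
All 10 rotations (rotation i = S[i:]+S[:i]):
  rot[0] = 754774798$
  rot[1] = 54774798$7
  rot[2] = 4774798$75
  rot[3] = 774798$754
  rot[4] = 74798$7547
  rot[5] = 4798$75477
  rot[6] = 798$754774
  rot[7] = 98$7547747
  rot[8] = 8$75477479
  rot[9] = $754774798
Sorted (with $ < everything):
  sorted[0] = $754774798
  sorted[1] = 4774798$75
  sorted[2] = 4798$75477
  sorted[3] = 54774798$7
  sorted[4] = 74798$7547
  sorted[5] = 754774798$
  sorted[6] = 774798$754
  sorted[7] = 798$754774
  sorted[8] = 8$75477479
  sorted[9] = 98$7547747
sorted[2] = 4798$75477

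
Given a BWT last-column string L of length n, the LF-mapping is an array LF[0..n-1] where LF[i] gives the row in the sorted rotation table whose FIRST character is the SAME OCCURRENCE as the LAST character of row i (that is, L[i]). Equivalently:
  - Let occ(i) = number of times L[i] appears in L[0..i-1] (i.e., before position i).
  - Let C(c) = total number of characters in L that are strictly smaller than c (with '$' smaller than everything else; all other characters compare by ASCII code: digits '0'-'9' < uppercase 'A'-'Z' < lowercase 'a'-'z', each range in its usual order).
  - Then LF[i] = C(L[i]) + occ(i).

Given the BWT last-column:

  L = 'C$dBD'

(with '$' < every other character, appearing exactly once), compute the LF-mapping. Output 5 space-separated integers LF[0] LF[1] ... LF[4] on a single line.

Answer: 2 0 4 1 3

Derivation:
Char counts: '$':1, 'B':1, 'C':1, 'D':1, 'd':1
C (first-col start): C('$')=0, C('B')=1, C('C')=2, C('D')=3, C('d')=4
L[0]='C': occ=0, LF[0]=C('C')+0=2+0=2
L[1]='$': occ=0, LF[1]=C('$')+0=0+0=0
L[2]='d': occ=0, LF[2]=C('d')+0=4+0=4
L[3]='B': occ=0, LF[3]=C('B')+0=1+0=1
L[4]='D': occ=0, LF[4]=C('D')+0=3+0=3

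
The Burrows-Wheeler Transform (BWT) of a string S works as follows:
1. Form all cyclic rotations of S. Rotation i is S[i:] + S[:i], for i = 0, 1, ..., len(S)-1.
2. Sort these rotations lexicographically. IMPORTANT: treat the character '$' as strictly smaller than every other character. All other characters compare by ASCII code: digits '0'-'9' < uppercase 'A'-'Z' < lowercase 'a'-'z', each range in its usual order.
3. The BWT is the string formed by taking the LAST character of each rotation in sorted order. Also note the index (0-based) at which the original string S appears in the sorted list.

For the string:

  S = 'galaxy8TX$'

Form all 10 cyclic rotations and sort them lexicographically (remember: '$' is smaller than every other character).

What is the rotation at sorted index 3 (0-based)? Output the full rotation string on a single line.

All 10 rotations (rotation i = S[i:]+S[:i]):
  rot[0] = galaxy8TX$
  rot[1] = alaxy8TX$g
  rot[2] = laxy8TX$ga
  rot[3] = axy8TX$gal
  rot[4] = xy8TX$gala
  rot[5] = y8TX$galax
  rot[6] = 8TX$galaxy
  rot[7] = TX$galaxy8
  rot[8] = X$galaxy8T
  rot[9] = $galaxy8TX
Sorted (with $ < everything):
  sorted[0] = $galaxy8TX
  sorted[1] = 8TX$galaxy
  sorted[2] = TX$galaxy8
  sorted[3] = X$galaxy8T
  sorted[4] = alaxy8TX$g
  sorted[5] = axy8TX$gal
  sorted[6] = galaxy8TX$
  sorted[7] = laxy8TX$ga
  sorted[8] = xy8TX$gala
  sorted[9] = y8TX$galax
sorted[3] = X$galaxy8T

Answer: X$galaxy8T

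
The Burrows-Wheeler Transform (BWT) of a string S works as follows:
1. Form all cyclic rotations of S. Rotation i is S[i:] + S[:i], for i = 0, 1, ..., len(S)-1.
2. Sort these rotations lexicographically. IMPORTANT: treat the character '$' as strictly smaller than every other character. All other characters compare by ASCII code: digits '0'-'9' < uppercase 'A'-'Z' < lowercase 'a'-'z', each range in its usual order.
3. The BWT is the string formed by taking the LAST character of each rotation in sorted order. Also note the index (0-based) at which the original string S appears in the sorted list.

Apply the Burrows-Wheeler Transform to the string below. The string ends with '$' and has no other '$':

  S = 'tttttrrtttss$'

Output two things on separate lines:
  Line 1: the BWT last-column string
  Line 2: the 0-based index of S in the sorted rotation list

All 13 rotations (rotation i = S[i:]+S[:i]):
  rot[0] = tttttrrtttss$
  rot[1] = ttttrrtttss$t
  rot[2] = tttrrtttss$tt
  rot[3] = ttrrtttss$ttt
  rot[4] = trrtttss$tttt
  rot[5] = rrtttss$ttttt
  rot[6] = rtttss$tttttr
  rot[7] = tttss$tttttrr
  rot[8] = ttss$tttttrrt
  rot[9] = tss$tttttrrtt
  rot[10] = ss$tttttrrttt
  rot[11] = s$tttttrrttts
  rot[12] = $tttttrrtttss
Sorted (with $ < everything):
  sorted[0] = $tttttrrtttss  (last char: 's')
  sorted[1] = rrtttss$ttttt  (last char: 't')
  sorted[2] = rtttss$tttttr  (last char: 'r')
  sorted[3] = s$tttttrrttts  (last char: 's')
  sorted[4] = ss$tttttrrttt  (last char: 't')
  sorted[5] = trrtttss$tttt  (last char: 't')
  sorted[6] = tss$tttttrrtt  (last char: 't')
  sorted[7] = ttrrtttss$ttt  (last char: 't')
  sorted[8] = ttss$tttttrrt  (last char: 't')
  sorted[9] = tttrrtttss$tt  (last char: 't')
  sorted[10] = tttss$tttttrr  (last char: 'r')
  sorted[11] = ttttrrtttss$t  (last char: 't')
  sorted[12] = tttttrrtttss$  (last char: '$')
Last column: strsttttttrt$
Original string S is at sorted index 12

Answer: strsttttttrt$
12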